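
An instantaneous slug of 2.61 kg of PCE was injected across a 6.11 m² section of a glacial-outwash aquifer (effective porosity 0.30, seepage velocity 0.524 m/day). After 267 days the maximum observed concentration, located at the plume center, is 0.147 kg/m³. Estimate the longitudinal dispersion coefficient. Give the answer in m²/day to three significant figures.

0.0280 m²/day

At the plume center C_max = M/(n_e·A·√(4πDt)), so D = M²/(4πt·(n_e·A·C_max)²).
n_e·A·C_max = 0.30 × 6.11 × 0.147 = 0.2695 kg/m.
D = 2.61²/(4π × 267 × 0.2695²) = 0.0280 m²/day.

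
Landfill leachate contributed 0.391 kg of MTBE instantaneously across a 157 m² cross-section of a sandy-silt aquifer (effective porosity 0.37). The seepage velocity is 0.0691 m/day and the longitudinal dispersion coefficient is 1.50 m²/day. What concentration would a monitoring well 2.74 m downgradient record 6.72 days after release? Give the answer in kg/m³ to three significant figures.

For an instantaneous plane source, C(x,t) = M/(n_e·A·√(4πDt)) · exp(−(x−vt)²/(4Dt)), with n_e·A the pore (flow) area.
Plume center vt = 0.0691 × 6.72 = 0.464352 m, so the well at 2.74 m is 2.275648 m downgradient of the peak.
√(4πDt) = 11.25 m, giving peak height M/(n_e·A·√(4πDt)) = 0.391/(0.37 × 157 × 11.25) = 0.0005983 kg/m³.
(x−vt)²/(4Dt) = (2.275648)²/(4 × 1.50 × 6.72) = 0.1284; exp(−0.1284) = 0.8795.
C = 0.0005983 × 0.8795 = 0.000526 kg/m³.

0.000526 kg/m³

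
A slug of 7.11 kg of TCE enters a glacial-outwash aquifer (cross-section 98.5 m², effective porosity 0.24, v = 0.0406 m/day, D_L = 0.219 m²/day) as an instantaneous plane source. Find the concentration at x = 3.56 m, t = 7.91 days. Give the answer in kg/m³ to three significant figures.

0.0142 kg/m³

For an instantaneous plane source, C(x,t) = M/(n_e·A·√(4πDt)) · exp(−(x−vt)²/(4Dt)), with n_e·A the pore (flow) area.
Plume center vt = 0.0406 × 7.91 = 0.321146 m, so the well at 3.56 m is 3.238854 m downgradient of the peak.
√(4πDt) = 4.666 m, giving peak height M/(n_e·A·√(4πDt)) = 7.11/(0.24 × 98.5 × 4.666) = 0.06446 kg/m³.
(x−vt)²/(4Dt) = (3.238854)²/(4 × 0.219 × 7.91) = 1.514; exp(−1.514) = 0.2200.
C = 0.06446 × 0.2200 = 0.0142 kg/m³.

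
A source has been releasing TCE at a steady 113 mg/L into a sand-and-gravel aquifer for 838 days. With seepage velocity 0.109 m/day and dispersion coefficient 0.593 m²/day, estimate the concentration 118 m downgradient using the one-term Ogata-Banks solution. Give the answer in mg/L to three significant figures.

For a continuous step input, C/C₀ ≈ ½·erfc((x−vt)/(2√(Dt))).
vt = 0.109 × 838 = 91.342 m and 2√(Dt) = 2√(0.593 × 838) = 44.58 m.
Argument (x−vt)/(2√(Dt)) = (118 − 91.342)/44.58 = 0.5980; ½·erfc(0.5980) = 0.1989.
C = 113 × 0.1989 = 22.5 mg/L.

22.5 mg/L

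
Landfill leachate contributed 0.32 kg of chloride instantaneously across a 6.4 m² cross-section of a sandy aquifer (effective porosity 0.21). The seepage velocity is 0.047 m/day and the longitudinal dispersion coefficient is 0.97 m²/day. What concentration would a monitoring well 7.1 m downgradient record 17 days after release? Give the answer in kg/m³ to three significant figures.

0.00906 kg/m³

For an instantaneous plane source, C(x,t) = M/(n_e·A·√(4πDt)) · exp(−(x−vt)²/(4Dt)), with n_e·A the pore (flow) area.
Plume center vt = 0.047 × 17 = 0.799 m, so the well at 7.1 m is 6.301 m downgradient of the peak.
√(4πDt) = 14.40 m, giving peak height M/(n_e·A·√(4πDt)) = 0.32/(0.21 × 6.4 × 14.40) = 0.01653 kg/m³.
(x−vt)²/(4Dt) = (6.301)²/(4 × 0.97 × 17) = 0.6019; exp(−0.6019) = 0.5478.
C = 0.01653 × 0.5478 = 0.00906 kg/m³.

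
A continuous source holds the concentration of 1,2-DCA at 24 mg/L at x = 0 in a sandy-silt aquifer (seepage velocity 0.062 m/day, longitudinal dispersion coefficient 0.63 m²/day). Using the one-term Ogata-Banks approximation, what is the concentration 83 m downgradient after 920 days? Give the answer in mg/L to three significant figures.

5.35 mg/L

For a continuous step input, C/C₀ ≈ ½·erfc((x−vt)/(2√(Dt))).
vt = 0.062 × 920 = 57.04 m and 2√(Dt) = 2√(0.63 × 920) = 48.15 m.
Argument (x−vt)/(2√(Dt)) = (83 − 57.04)/48.15 = 0.5391; ½·erfc(0.5391) = 0.2229.
C = 24 × 0.2229 = 5.35 mg/L.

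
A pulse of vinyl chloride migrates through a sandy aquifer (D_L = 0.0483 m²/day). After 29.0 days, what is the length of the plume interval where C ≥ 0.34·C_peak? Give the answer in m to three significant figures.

The plume is Gaussian with σ = √(2Dt) = √(2 × 0.0483 × 29.0) = 1.674 m.
C/C_peak = exp(−Δx²/(2σ²)) = 0.34 ⇒ Δx = σ·√(−2 ln 0.34) = 1.674 × 1.469 = 2.459 m.
Width = 2Δx = 4.92 m.

4.92 m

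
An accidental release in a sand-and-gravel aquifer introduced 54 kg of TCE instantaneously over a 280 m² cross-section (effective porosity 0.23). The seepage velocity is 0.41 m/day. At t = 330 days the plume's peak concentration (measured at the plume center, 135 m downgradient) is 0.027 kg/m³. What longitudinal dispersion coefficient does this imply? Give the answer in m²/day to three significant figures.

At the plume center C_max = M/(n_e·A·√(4πDt)), so D = M²/(4πt·(n_e·A·C_max)²).
n_e·A·C_max = 0.23 × 280 × 0.027 = 1.739 kg/m.
D = 54²/(4π × 330 × 1.739²) = 0.233 m²/day.

0.233 m²/day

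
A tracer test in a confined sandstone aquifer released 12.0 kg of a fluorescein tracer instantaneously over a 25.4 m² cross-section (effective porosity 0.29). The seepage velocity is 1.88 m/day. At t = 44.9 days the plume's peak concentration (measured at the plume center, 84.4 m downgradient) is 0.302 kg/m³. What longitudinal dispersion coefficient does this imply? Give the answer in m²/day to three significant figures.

At the plume center C_max = M/(n_e·A·√(4πDt)), so D = M²/(4πt·(n_e·A·C_max)²).
n_e·A·C_max = 0.29 × 25.4 × 0.302 = 2.225 kg/m.
D = 12.0²/(4π × 44.9 × 2.225²) = 0.0516 m²/day.

0.0516 m²/day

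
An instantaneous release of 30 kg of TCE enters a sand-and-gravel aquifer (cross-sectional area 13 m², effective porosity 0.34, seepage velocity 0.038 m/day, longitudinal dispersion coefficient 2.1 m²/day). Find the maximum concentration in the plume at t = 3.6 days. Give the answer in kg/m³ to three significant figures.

The peak of an instantaneous 1D plume sits at x = vt; there the Gaussian factor is 1 and C_max = M/(n_e·A·√(4πDt)), where n_e·A is the pore area the mass is dissolved in.
√(4πDt) = √(4π × 2.1 × 3.6) = 9.747 m, so C_max = 30/(0.34 × 13 × 9.747) = 0.696 kg/m³.

0.696 kg/m³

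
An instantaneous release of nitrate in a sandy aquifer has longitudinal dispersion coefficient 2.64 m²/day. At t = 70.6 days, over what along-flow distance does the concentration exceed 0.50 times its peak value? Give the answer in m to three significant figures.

The plume is Gaussian with σ = √(2Dt) = √(2 × 2.64 × 70.6) = 19.31 m.
C/C_peak = exp(−Δx²/(2σ²)) = 0.50 ⇒ Δx = σ·√(−2 ln 0.50) = 19.31 × 1.177 = 22.73 m.
Width = 2Δx = 45.5 m.

45.5 m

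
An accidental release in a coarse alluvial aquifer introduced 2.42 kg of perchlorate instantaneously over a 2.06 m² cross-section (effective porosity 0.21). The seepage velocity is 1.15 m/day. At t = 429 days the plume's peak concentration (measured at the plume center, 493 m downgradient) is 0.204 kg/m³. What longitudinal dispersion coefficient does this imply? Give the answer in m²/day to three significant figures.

0.139 m²/day

At the plume center C_max = M/(n_e·A·√(4πDt)), so D = M²/(4πt·(n_e·A·C_max)²).
n_e·A·C_max = 0.21 × 2.06 × 0.204 = 0.08825 kg/m.
D = 2.42²/(4π × 429 × 0.08825²) = 0.139 m²/day.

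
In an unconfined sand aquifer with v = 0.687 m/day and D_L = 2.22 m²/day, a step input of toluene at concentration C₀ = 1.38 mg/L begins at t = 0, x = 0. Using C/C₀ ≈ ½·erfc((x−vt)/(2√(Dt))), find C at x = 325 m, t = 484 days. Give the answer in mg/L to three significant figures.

For a continuous step input, C/C₀ ≈ ½·erfc((x−vt)/(2√(Dt))).
vt = 0.687 × 484 = 332.508 m and 2√(Dt) = 2√(2.22 × 484) = 65.56 m.
Argument (x−vt)/(2√(Dt)) = (325 − 332.508)/65.56 = -0.1145; ½·erfc(-0.1145) = 0.5643.
C = 1.38 × 0.5643 = 0.779 mg/L.

0.779 mg/L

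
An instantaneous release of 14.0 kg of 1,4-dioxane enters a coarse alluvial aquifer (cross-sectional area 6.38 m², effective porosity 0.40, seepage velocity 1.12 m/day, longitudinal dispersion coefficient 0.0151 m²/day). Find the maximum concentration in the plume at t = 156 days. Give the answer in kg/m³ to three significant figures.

1.01 kg/m³

The peak of an instantaneous 1D plume sits at x = vt; there the Gaussian factor is 1 and C_max = M/(n_e·A·√(4πDt)), where n_e·A is the pore area the mass is dissolved in.
√(4πDt) = √(4π × 0.0151 × 156) = 5.441 m, so C_max = 14.0/(0.40 × 6.38 × 5.441) = 1.01 kg/m³.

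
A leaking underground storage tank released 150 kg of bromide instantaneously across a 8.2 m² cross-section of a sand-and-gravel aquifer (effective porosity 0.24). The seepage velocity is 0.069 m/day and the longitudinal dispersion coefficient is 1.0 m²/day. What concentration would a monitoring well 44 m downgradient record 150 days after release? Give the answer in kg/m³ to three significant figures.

For an instantaneous plane source, C(x,t) = M/(n_e·A·√(4πDt)) · exp(−(x−vt)²/(4Dt)), with n_e·A the pore (flow) area.
Plume center vt = 0.069 × 150 = 10.35 m, so the well at 44 m is 33.65 m downgradient of the peak.
√(4πDt) = 43.42 m, giving peak height M/(n_e·A·√(4πDt)) = 150/(0.24 × 8.2 × 43.42) = 1.755 kg/m³.
(x−vt)²/(4Dt) = (33.65)²/(4 × 1.0 × 150) = 1.887; exp(−1.887) = 0.1515.
C = 1.755 × 0.1515 = 0.266 kg/m³.

0.266 kg/m³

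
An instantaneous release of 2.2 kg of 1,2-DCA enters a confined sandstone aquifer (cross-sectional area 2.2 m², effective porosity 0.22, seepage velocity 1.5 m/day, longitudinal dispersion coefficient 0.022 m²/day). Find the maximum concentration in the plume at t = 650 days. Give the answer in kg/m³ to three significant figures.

The peak of an instantaneous 1D plume sits at x = vt; there the Gaussian factor is 1 and C_max = M/(n_e·A·√(4πDt)), where n_e·A is the pore area the mass is dissolved in.
√(4πDt) = √(4π × 0.022 × 650) = 13.41 m, so C_max = 2.2/(0.22 × 2.2 × 13.41) = 0.339 kg/m³.

0.339 kg/m³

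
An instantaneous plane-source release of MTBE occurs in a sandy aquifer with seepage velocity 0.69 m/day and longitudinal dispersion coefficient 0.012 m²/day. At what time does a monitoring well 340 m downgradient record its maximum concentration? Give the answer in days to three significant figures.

For the 1D instantaneous-source solution, setting ∂C/∂t = 0 at fixed x gives v²t² + 2Dt − x² = 0, so t = (√(D² + v²x²) − D)/v².
√(D² + v²x²) = √(0.012² + 0.69² × 340²) = 234.6; v² = 0.4761.
t = (234.6 − 0.012)/0.4761 = 493 days (vs. the pure-advection estimate x/v = 493 d).

493 days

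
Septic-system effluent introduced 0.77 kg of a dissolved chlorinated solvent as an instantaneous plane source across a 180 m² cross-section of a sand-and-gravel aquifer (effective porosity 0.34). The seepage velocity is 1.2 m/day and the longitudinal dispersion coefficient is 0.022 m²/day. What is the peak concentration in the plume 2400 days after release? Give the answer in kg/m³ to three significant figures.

The peak of an instantaneous 1D plume sits at x = vt; there the Gaussian factor is 1 and C_max = M/(n_e·A·√(4πDt)), where n_e·A is the pore area the mass is dissolved in.
√(4πDt) = √(4π × 0.022 × 2400) = 25.76 m, so C_max = 0.77/(0.34 × 180 × 25.76) = 0.000488 kg/m³.

0.000488 kg/m³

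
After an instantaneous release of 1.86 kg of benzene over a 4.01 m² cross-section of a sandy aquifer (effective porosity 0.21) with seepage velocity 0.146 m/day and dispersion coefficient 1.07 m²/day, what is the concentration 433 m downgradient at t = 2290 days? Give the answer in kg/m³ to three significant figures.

0.00466 kg/m³

For an instantaneous plane source, C(x,t) = M/(n_e·A·√(4πDt)) · exp(−(x−vt)²/(4Dt)), with n_e·A the pore (flow) area.
Plume center vt = 0.146 × 2290 = 334.34 m, so the well at 433 m is 98.66 m downgradient of the peak.
√(4πDt) = 175.5 m, giving peak height M/(n_e·A·√(4πDt)) = 1.86/(0.21 × 4.01 × 175.5) = 0.01259 kg/m³.
(x−vt)²/(4Dt) = (98.66)²/(4 × 1.07 × 2290) = 0.9931; exp(−0.9931) = 0.3704.
C = 0.01259 × 0.3704 = 0.00466 kg/m³.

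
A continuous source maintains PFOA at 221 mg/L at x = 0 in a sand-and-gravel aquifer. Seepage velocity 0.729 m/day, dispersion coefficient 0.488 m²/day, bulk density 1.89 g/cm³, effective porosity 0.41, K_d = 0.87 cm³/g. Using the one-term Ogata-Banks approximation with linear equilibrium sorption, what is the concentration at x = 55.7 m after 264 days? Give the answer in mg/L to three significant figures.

1.76 mg/L

Retardation factor R = 1 + ρ_b·K_d/n = 1 + 1.89 × 0.87/0.41 = 5.010.
Sorption retards both mechanisms: v_R = v/R = 0.1455 m/day, D_R = D/R = 0.09741 m²/day.
v_R·t = 0.1455 × 264 = 38.412 m; 2√(D_R t) = 10.14 m; argument = (55.7 − 38.412)/10.14 = 1.705.
C = C₀ × ½·erfc(1.705) = 221 × 0.007949 = 1.76 mg/L.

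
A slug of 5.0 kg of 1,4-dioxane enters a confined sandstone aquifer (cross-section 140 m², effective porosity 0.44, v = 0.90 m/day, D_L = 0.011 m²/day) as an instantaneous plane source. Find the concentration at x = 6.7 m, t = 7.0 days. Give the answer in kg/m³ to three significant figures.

For an instantaneous plane source, C(x,t) = M/(n_e·A·√(4πDt)) · exp(−(x−vt)²/(4Dt)), with n_e·A the pore (flow) area.
Plume center vt = 0.90 × 7.0 = 6.3 m, so the well at 6.7 m is 0.4 m downgradient of the peak.
√(4πDt) = 0.9837 m, giving peak height M/(n_e·A·√(4πDt)) = 5.0/(0.44 × 140 × 0.9837) = 0.08251 kg/m³.
(x−vt)²/(4Dt) = (0.4)²/(4 × 0.011 × 7.0) = 0.5195; exp(−0.5195) = 0.5948.
C = 0.08251 × 0.5948 = 0.0491 kg/m³.

0.0491 kg/m³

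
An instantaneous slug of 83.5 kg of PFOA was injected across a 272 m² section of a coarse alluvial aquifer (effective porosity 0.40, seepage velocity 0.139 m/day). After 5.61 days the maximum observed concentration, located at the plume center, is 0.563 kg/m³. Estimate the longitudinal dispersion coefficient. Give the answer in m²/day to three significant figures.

0.0264 m²/day

At the plume center C_max = M/(n_e·A·√(4πDt)), so D = M²/(4πt·(n_e·A·C_max)²).
n_e·A·C_max = 0.40 × 272 × 0.563 = 61.25 kg/m.
D = 83.5²/(4π × 5.61 × 61.25²) = 0.0264 m²/day.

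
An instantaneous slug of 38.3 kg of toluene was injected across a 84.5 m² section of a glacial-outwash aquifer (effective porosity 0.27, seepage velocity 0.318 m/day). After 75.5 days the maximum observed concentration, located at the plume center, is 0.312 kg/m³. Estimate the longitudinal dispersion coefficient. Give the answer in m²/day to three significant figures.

0.0305 m²/day

At the plume center C_max = M/(n_e·A·√(4πDt)), so D = M²/(4πt·(n_e·A·C_max)²).
n_e·A·C_max = 0.27 × 84.5 × 0.312 = 7.118 kg/m.
D = 38.3²/(4π × 75.5 × 7.118²) = 0.0305 m²/day.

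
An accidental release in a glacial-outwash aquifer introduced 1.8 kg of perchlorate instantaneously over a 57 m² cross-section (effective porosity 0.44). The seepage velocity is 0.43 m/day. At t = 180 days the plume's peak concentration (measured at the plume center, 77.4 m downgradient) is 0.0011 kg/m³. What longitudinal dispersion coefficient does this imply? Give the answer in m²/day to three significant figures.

1.88 m²/day

At the plume center C_max = M/(n_e·A·√(4πDt)), so D = M²/(4πt·(n_e·A·C_max)²).
n_e·A·C_max = 0.44 × 57 × 0.0011 = 0.02759 kg/m.
D = 1.8²/(4π × 180 × 0.02759²) = 1.88 m²/day.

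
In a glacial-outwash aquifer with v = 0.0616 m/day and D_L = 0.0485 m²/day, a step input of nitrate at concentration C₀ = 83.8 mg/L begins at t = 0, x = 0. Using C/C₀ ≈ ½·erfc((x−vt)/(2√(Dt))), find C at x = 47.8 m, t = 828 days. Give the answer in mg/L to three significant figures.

For a continuous step input, C/C₀ ≈ ½·erfc((x−vt)/(2√(Dt))).
vt = 0.0616 × 828 = 51.0048 m and 2√(Dt) = 2√(0.0485 × 828) = 12.67 m.
Argument (x−vt)/(2√(Dt)) = (47.8 − 51.0048)/12.67 = -0.2529; ½·erfc(-0.2529) = 0.6397.
C = 83.8 × 0.6397 = 53.6 mg/L.

53.6 mg/L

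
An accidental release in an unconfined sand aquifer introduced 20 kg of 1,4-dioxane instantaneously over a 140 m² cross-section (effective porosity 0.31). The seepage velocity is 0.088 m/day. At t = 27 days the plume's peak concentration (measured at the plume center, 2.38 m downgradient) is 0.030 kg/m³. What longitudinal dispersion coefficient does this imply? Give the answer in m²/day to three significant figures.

At the plume center C_max = M/(n_e·A·√(4πDt)), so D = M²/(4πt·(n_e·A·C_max)²).
n_e·A·C_max = 0.31 × 140 × 0.030 = 1.302 kg/m.
D = 20²/(4π × 27 × 1.302²) = 0.695 m²/day.

0.695 m²/day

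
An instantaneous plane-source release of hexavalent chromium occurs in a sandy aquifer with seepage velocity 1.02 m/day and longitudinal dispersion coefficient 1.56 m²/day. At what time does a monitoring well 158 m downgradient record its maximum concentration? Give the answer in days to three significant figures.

For the 1D instantaneous-source solution, setting ∂C/∂t = 0 at fixed x gives v²t² + 2Dt − x² = 0, so t = (√(D² + v²x²) − D)/v².
√(D² + v²x²) = √(1.56² + 1.02² × 158²) = 161.2; v² = 1.0404.
t = (161.2 − 1.56)/1.0404 = 153 days (vs. the pure-advection estimate x/v = 155 d).

153 days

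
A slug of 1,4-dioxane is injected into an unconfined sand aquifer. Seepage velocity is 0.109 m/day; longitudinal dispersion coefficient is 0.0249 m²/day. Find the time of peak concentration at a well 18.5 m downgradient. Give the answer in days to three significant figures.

168 days

For the 1D instantaneous-source solution, setting ∂C/∂t = 0 at fixed x gives v²t² + 2Dt − x² = 0, so t = (√(D² + v²x²) − D)/v².
√(D² + v²x²) = √(0.0249² + 0.109² × 18.5²) = 2.017; v² = 0.011881.
t = (2.017 − 0.0249)/0.011881 = 168 days (vs. the pure-advection estimate x/v = 170 d).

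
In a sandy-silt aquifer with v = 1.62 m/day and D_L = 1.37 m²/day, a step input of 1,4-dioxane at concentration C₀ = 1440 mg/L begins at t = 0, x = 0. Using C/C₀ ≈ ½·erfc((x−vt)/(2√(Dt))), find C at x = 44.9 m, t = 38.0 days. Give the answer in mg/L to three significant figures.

1370 mg/L

For a continuous step input, C/C₀ ≈ ½·erfc((x−vt)/(2√(Dt))).
vt = 1.62 × 38.0 = 61.56 m and 2√(Dt) = 2√(1.37 × 38.0) = 14.43 m.
Argument (x−vt)/(2√(Dt)) = (44.9 − 61.56)/14.43 = -1.155; ½·erfc(-1.155) = 0.9488.
C = 1440 × 0.9488 = 1370 mg/L.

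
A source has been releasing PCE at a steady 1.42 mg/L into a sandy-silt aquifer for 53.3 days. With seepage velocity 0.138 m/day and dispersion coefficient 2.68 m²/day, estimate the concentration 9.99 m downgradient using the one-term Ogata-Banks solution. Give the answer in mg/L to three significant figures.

0.622 mg/L

For a continuous step input, C/C₀ ≈ ½·erfc((x−vt)/(2√(Dt))).
vt = 0.138 × 53.3 = 7.3554 m and 2√(Dt) = 2√(2.68 × 53.3) = 23.90 m.
Argument (x−vt)/(2√(Dt)) = (9.99 − 7.3554)/23.90 = 0.1102; ½·erfc(0.1102) = 0.4381.
C = 1.42 × 0.4381 = 0.622 mg/L.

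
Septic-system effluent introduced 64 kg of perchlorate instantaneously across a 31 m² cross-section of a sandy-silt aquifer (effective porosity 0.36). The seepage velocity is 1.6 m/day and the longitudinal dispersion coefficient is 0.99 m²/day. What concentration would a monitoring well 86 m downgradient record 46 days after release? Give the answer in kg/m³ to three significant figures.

For an instantaneous plane source, C(x,t) = M/(n_e·A·√(4πDt)) · exp(−(x−vt)²/(4Dt)), with n_e·A the pore (flow) area.
Plume center vt = 1.6 × 46 = 73.6 m, so the well at 86 m is 12.4 m downgradient of the peak.
√(4πDt) = 23.92 m, giving peak height M/(n_e·A·√(4πDt)) = 64/(0.36 × 31 × 23.92) = 0.2397 kg/m³.
(x−vt)²/(4Dt) = (12.4)²/(4 × 0.99 × 46) = 0.8441; exp(−0.8441) = 0.4299.
C = 0.2397 × 0.4299 = 0.103 kg/m³.

0.103 kg/m³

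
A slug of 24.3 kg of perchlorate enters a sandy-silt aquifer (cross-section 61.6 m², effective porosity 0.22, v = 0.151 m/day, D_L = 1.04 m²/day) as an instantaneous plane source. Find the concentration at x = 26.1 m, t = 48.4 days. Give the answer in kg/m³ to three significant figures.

For an instantaneous plane source, C(x,t) = M/(n_e·A·√(4πDt)) · exp(−(x−vt)²/(4Dt)), with n_e·A the pore (flow) area.
Plume center vt = 0.151 × 48.4 = 7.3084 m, so the well at 26.1 m is 18.7916 m downgradient of the peak.
√(4πDt) = 25.15 m, giving peak height M/(n_e·A·√(4πDt)) = 24.3/(0.22 × 61.6 × 25.15) = 0.07130 kg/m³.
(x−vt)²/(4Dt) = (18.7916)²/(4 × 1.04 × 48.4) = 1.754; exp(−1.754) = 0.1731.
C = 0.07130 × 0.1731 = 0.0123 kg/m³.

0.0123 kg/m³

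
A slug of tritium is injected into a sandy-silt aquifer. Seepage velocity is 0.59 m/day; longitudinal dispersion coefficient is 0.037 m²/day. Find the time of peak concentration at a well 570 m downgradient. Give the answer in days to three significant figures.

For the 1D instantaneous-source solution, setting ∂C/∂t = 0 at fixed x gives v²t² + 2Dt − x² = 0, so t = (√(D² + v²x²) − D)/v².
√(D² + v²x²) = √(0.037² + 0.59² × 570²) = 336.3; v² = 0.3481.
t = (336.3 − 0.037)/0.3481 = 966 days (vs. the pure-advection estimate x/v = 966 d).

966 days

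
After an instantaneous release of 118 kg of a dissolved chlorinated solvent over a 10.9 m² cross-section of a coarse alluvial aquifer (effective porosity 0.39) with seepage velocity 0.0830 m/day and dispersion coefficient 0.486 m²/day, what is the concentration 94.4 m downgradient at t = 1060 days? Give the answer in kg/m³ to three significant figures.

For an instantaneous plane source, C(x,t) = M/(n_e·A·√(4πDt)) · exp(−(x−vt)²/(4Dt)), with n_e·A the pore (flow) area.
Plume center vt = 0.0830 × 1060 = 87.98 m, so the well at 94.4 m is 6.42 m downgradient of the peak.
√(4πDt) = 80.46 m, giving peak height M/(n_e·A·√(4πDt)) = 118/(0.39 × 10.9 × 80.46) = 0.3450 kg/m³.
(x−vt)²/(4Dt) = (6.42)²/(4 × 0.486 × 1060) = 0.02000; exp(−0.02000) = 0.9802.
C = 0.3450 × 0.9802 = 0.338 kg/m³.

0.338 kg/m³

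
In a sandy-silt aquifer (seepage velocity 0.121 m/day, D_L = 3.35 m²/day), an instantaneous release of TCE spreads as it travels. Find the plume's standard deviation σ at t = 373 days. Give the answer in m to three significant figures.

Dispersive spreading gives a Gaussian with σ² = 2Dt; advection only shifts the center.
σ = √(2 × 3.35 × 373) = 50.0 m.

50.0 m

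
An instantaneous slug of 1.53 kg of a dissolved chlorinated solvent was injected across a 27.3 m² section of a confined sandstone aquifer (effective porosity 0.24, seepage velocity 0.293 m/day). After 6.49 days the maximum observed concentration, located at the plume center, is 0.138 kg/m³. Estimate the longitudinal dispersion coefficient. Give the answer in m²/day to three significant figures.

At the plume center C_max = M/(n_e·A·√(4πDt)), so D = M²/(4πt·(n_e·A·C_max)²).
n_e·A·C_max = 0.24 × 27.3 × 0.138 = 0.9042 kg/m.
D = 1.53²/(4π × 6.49 × 0.9042²) = 0.0351 m²/day.

0.0351 m²/day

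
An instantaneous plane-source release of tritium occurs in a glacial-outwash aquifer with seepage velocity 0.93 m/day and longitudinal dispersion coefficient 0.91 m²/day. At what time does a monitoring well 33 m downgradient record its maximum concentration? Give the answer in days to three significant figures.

For the 1D instantaneous-source solution, setting ∂C/∂t = 0 at fixed x gives v²t² + 2Dt − x² = 0, so t = (√(D² + v²x²) − D)/v².
√(D² + v²x²) = √(0.91² + 0.93² × 33²) = 30.70; v² = 0.8649.
t = (30.70 − 0.91)/0.8649 = 34.4 days (vs. the pure-advection estimate x/v = 35.5 d).

34.4 days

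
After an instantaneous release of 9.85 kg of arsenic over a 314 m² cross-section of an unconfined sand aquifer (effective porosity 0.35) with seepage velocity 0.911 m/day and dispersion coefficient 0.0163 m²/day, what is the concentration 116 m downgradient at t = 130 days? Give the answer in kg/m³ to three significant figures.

For an instantaneous plane source, C(x,t) = M/(n_e·A·√(4πDt)) · exp(−(x−vt)²/(4Dt)), with n_e·A the pore (flow) area.
Plume center vt = 0.911 × 130 = 118.43 m, so the well at 116 m is 2.43 m upgradient of the peak.
√(4πDt) = 5.160 m, giving peak height M/(n_e·A·√(4πDt)) = 9.85/(0.35 × 314 × 5.160) = 0.01737 kg/m³.
(x−vt)²/(4Dt) = (-2.43)²/(4 × 0.0163 × 130) = 0.6967; exp(−0.6967) = 0.4982.
C = 0.01737 × 0.4982 = 0.00865 kg/m³.

0.00865 kg/m³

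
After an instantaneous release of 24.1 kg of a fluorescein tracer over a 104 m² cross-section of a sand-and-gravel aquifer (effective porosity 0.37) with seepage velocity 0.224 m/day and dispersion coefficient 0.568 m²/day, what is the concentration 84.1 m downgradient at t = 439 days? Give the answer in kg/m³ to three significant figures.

0.00913 kg/m³

For an instantaneous plane source, C(x,t) = M/(n_e·A·√(4πDt)) · exp(−(x−vt)²/(4Dt)), with n_e·A the pore (flow) area.
Plume center vt = 0.224 × 439 = 98.336 m, so the well at 84.1 m is 14.236 m upgradient of the peak.
√(4πDt) = 55.98 m, giving peak height M/(n_e·A·√(4πDt)) = 24.1/(0.37 × 104 × 55.98) = 0.01119 kg/m³.
(x−vt)²/(4Dt) = (-14.236)²/(4 × 0.568 × 439) = 0.2032; exp(−0.2032) = 0.8161.
C = 0.01119 × 0.8161 = 0.00913 kg/m³.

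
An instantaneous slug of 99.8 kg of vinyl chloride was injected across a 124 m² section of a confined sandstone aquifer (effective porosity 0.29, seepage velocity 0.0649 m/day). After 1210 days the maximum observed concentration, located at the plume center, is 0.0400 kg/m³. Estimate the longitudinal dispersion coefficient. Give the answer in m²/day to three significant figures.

At the plume center C_max = M/(n_e·A·√(4πDt)), so D = M²/(4πt·(n_e·A·C_max)²).
n_e·A·C_max = 0.29 × 124 × 0.0400 = 1.438 kg/m.
D = 99.8²/(4π × 1210 × 1.438²) = 0.317 m²/day.

0.317 m²/day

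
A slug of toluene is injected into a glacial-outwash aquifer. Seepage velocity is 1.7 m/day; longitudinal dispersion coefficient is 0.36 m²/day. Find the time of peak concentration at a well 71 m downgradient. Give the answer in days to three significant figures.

For the 1D instantaneous-source solution, setting ∂C/∂t = 0 at fixed x gives v²t² + 2Dt − x² = 0, so t = (√(D² + v²x²) − D)/v².
√(D² + v²x²) = √(0.36² + 1.7² × 71²) = 120.7; v² = 2.89.
t = (120.7 − 0.36)/2.89 = 41.6 days (vs. the pure-advection estimate x/v = 41.8 d).

41.6 days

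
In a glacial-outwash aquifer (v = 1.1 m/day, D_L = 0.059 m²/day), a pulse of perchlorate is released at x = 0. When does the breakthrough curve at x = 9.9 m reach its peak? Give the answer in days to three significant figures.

8.95 days

For the 1D instantaneous-source solution, setting ∂C/∂t = 0 at fixed x gives v²t² + 2Dt − x² = 0, so t = (√(D² + v²x²) − D)/v².
√(D² + v²x²) = √(0.059² + 1.1² × 9.9²) = 10.89; v² = 1.21.
t = (10.89 − 0.059)/1.21 = 8.95 days (vs. the pure-advection estimate x/v = 9.00 d).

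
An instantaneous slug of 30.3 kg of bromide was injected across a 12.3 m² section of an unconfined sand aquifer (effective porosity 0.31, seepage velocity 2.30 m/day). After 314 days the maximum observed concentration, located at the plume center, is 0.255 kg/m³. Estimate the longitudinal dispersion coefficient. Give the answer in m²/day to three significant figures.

0.246 m²/day

At the plume center C_max = M/(n_e·A·√(4πDt)), so D = M²/(4πt·(n_e·A·C_max)²).
n_e·A·C_max = 0.31 × 12.3 × 0.255 = 0.9723 kg/m.
D = 30.3²/(4π × 314 × 0.9723²) = 0.246 m²/day.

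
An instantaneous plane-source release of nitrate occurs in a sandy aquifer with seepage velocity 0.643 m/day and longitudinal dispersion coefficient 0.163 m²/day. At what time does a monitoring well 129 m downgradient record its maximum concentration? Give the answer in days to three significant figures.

200 days

For the 1D instantaneous-source solution, setting ∂C/∂t = 0 at fixed x gives v²t² + 2Dt − x² = 0, so t = (√(D² + v²x²) − D)/v².
√(D² + v²x²) = √(0.163² + 0.643² × 129²) = 82.95; v² = 0.413449.
t = (82.95 − 0.163)/0.413449 = 200 days (vs. the pure-advection estimate x/v = 201 d).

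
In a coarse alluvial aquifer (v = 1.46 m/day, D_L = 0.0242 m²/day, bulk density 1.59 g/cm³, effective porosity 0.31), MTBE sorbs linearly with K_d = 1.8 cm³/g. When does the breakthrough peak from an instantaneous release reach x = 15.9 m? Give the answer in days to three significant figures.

Retardation factor R = 1 + ρ_b·K_d/n = 1 + 1.59 × 1.8/0.31 = 10.23.
Sorption retards both mechanisms: v_R = v/R = 0.1427 m/day, D_R = D/R = 0.002366 m²/day.
Peak time from v_R²t² + 2D_R t − x² = 0: t = (√(D_R² + v_R²x²) − D_R)/v_R².
√(D_R² + v_R²x²) = √(0.002366² + 0.1427² × 15.9²) = 2.269; v_R² = 0.02036.
t = (2.269 − 0.002366)/0.02036 = 111 days.

111 days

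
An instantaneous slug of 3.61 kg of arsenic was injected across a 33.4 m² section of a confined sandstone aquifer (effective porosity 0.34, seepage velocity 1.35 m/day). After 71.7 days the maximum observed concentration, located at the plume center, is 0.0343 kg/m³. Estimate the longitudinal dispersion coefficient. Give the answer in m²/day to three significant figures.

At the plume center C_max = M/(n_e·A·√(4πDt)), so D = M²/(4πt·(n_e·A·C_max)²).
n_e·A·C_max = 0.34 × 33.4 × 0.0343 = 0.3895 kg/m.
D = 3.61²/(4π × 71.7 × 0.3895²) = 0.0953 m²/day.

0.0953 m²/day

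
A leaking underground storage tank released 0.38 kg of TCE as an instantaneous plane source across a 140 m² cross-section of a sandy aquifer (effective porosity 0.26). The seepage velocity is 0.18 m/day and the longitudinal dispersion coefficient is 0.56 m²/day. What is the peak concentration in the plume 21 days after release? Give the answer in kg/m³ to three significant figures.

The peak of an instantaneous 1D plume sits at x = vt; there the Gaussian factor is 1 and C_max = M/(n_e·A·√(4πDt)), where n_e·A is the pore area the mass is dissolved in.
√(4πDt) = √(4π × 0.56 × 21) = 12.16 m, so C_max = 0.38/(0.26 × 140 × 12.16) = 0.000859 kg/m³.

0.000859 kg/m³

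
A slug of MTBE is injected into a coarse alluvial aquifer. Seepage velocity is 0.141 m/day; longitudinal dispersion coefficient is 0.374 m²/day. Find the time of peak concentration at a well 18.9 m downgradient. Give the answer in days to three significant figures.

117 days

For the 1D instantaneous-source solution, setting ∂C/∂t = 0 at fixed x gives v²t² + 2Dt − x² = 0, so t = (√(D² + v²x²) − D)/v².
√(D² + v²x²) = √(0.374² + 0.141² × 18.9²) = 2.691; v² = 0.019881.
t = (2.691 − 0.374)/0.019881 = 117 days (vs. the pure-advection estimate x/v = 134 d).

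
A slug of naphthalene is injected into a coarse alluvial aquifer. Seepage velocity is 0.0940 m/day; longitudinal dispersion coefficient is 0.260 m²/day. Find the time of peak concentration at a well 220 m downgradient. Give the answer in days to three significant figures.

For the 1D instantaneous-source solution, setting ∂C/∂t = 0 at fixed x gives v²t² + 2Dt − x² = 0, so t = (√(D² + v²x²) − D)/v².
√(D² + v²x²) = √(0.260² + 0.0940² × 220²) = 20.68; v² = 0.008836.
t = (20.68 − 0.260)/0.008836 = 2310 days (vs. the pure-advection estimate x/v = 2340 d).

2310 days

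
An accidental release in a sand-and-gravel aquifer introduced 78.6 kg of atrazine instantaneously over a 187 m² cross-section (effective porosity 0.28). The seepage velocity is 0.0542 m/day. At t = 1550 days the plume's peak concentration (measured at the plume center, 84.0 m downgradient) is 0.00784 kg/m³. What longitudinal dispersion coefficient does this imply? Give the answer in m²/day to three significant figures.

1.88 m²/day

At the plume center C_max = M/(n_e·A·√(4πDt)), so D = M²/(4πt·(n_e·A·C_max)²).
n_e·A·C_max = 0.28 × 187 × 0.00784 = 0.4105 kg/m.
D = 78.6²/(4π × 1550 × 0.4105²) = 1.88 m²/day.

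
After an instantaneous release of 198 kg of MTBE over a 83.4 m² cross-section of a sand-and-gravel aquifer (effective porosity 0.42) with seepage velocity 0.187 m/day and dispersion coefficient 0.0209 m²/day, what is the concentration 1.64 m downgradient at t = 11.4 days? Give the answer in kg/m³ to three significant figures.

2.53 kg/m³

For an instantaneous plane source, C(x,t) = M/(n_e·A·√(4πDt)) · exp(−(x−vt)²/(4Dt)), with n_e·A the pore (flow) area.
Plume center vt = 0.187 × 11.4 = 2.1318 m, so the well at 1.64 m is 0.4918 m upgradient of the peak.
√(4πDt) = 1.730 m, giving peak height M/(n_e·A·√(4πDt)) = 198/(0.42 × 83.4 × 1.730) = 3.267 kg/m³.
(x−vt)²/(4Dt) = (-0.4918)²/(4 × 0.0209 × 11.4) = 0.2538; exp(−0.2538) = 0.7758.
C = 3.267 × 0.7758 = 2.53 kg/m³.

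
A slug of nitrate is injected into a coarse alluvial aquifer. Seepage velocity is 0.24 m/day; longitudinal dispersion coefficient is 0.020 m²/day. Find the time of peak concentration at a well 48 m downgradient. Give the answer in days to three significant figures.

200 days

For the 1D instantaneous-source solution, setting ∂C/∂t = 0 at fixed x gives v²t² + 2Dt − x² = 0, so t = (√(D² + v²x²) − D)/v².
√(D² + v²x²) = √(0.020² + 0.24² × 48²) = 11.52; v² = 0.0576.
t = (11.52 − 0.020)/0.0576 = 200 days (vs. the pure-advection estimate x/v = 200 d).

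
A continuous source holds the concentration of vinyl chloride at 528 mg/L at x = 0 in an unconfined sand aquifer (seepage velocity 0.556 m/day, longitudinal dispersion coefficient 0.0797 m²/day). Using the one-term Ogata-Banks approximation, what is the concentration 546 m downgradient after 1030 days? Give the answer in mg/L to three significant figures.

518 mg/L

For a continuous step input, C/C₀ ≈ ½·erfc((x−vt)/(2√(Dt))).
vt = 0.556 × 1030 = 572.68 m and 2√(Dt) = 2√(0.0797 × 1030) = 18.12 m.
Argument (x−vt)/(2√(Dt)) = (546 − 572.68)/18.12 = -1.472; ½·erfc(-1.472) = 0.9813.
C = 528 × 0.9813 = 518 mg/L.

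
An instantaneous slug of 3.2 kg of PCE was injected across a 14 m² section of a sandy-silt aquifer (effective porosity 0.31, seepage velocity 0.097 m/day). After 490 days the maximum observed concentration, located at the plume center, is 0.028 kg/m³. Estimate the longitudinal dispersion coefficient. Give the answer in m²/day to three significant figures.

0.113 m²/day

At the plume center C_max = M/(n_e·A·√(4πDt)), so D = M²/(4πt·(n_e·A·C_max)²).
n_e·A·C_max = 0.31 × 14 × 0.028 = 0.1215 kg/m.
D = 3.2²/(4π × 490 × 0.1215²) = 0.113 m²/day.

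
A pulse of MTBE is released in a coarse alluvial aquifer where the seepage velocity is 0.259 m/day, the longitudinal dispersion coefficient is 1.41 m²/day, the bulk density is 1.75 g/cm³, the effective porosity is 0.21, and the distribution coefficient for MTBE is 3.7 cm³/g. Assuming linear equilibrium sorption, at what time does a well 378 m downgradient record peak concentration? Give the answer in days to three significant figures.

45800 days

Retardation factor R = 1 + ρ_b·K_d/n = 1 + 1.75 × 3.7/0.21 = 31.83.
Sorption retards both mechanisms: v_R = v/R = 0.008137 m/day, D_R = D/R = 0.04430 m²/day.
Peak time from v_R²t² + 2D_R t − x² = 0: t = (√(D_R² + v_R²x²) − D_R)/v_R².
√(D_R² + v_R²x²) = √(0.04430² + 0.008137² × 378²) = 3.076; v_R² = 6.621e-05.
t = (3.076 − 0.04430)/6.621e-05 = 45800 days.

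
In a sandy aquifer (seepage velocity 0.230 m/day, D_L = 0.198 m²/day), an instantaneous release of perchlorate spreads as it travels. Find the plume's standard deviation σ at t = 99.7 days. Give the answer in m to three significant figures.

Dispersive spreading gives a Gaussian with σ² = 2Dt; advection only shifts the center.
σ = √(2 × 0.198 × 99.7) = 6.28 m.

6.28 m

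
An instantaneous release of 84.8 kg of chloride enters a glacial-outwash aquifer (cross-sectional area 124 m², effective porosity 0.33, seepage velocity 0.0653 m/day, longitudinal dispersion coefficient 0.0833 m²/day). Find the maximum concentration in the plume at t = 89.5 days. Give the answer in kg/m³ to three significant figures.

0.214 kg/m³

The peak of an instantaneous 1D plume sits at x = vt; there the Gaussian factor is 1 and C_max = M/(n_e·A·√(4πDt)), where n_e·A is the pore area the mass is dissolved in.
√(4πDt) = √(4π × 0.0833 × 89.5) = 9.679 m, so C_max = 84.8/(0.33 × 124 × 9.679) = 0.214 kg/m³.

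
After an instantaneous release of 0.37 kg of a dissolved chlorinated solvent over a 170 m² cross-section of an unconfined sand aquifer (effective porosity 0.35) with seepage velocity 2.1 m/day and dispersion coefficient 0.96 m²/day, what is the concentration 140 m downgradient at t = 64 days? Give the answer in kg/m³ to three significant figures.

For an instantaneous plane source, C(x,t) = M/(n_e·A·√(4πDt)) · exp(−(x−vt)²/(4Dt)), with n_e·A the pore (flow) area.
Plume center vt = 2.1 × 64 = 134.4 m, so the well at 140 m is 5.6 m downgradient of the peak.
√(4πDt) = 27.79 m, giving peak height M/(n_e·A·√(4πDt)) = 0.37/(0.35 × 170 × 27.79) = 0.0002238 kg/m³.
(x−vt)²/(4Dt) = (5.6)²/(4 × 0.96 × 64) = 0.1276; exp(−0.1276) = 0.8802.
C = 0.0002238 × 0.8802 = 0.000197 kg/m³.

0.000197 kg/m³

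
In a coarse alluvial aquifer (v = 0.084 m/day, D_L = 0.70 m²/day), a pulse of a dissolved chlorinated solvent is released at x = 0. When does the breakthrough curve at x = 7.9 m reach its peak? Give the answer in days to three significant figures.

37.5 days

For the 1D instantaneous-source solution, setting ∂C/∂t = 0 at fixed x gives v²t² + 2Dt − x² = 0, so t = (√(D² + v²x²) − D)/v².
√(D² + v²x²) = √(0.70² + 0.084² × 7.9²) = 0.9646; v² = 0.007056.
t = (0.9646 − 0.70)/0.007056 = 37.5 days (vs. the pure-advection estimate x/v = 94.0 d).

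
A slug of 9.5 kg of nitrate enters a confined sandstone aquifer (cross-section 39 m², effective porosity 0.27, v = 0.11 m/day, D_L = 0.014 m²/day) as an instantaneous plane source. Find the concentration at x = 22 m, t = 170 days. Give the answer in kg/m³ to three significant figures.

For an instantaneous plane source, C(x,t) = M/(n_e·A·√(4πDt)) · exp(−(x−vt)²/(4Dt)), with n_e·A the pore (flow) area.
Plume center vt = 0.11 × 170 = 18.7 m, so the well at 22 m is 3.3 m downgradient of the peak.
√(4πDt) = 5.469 m, giving peak height M/(n_e·A·√(4πDt)) = 9.5/(0.27 × 39 × 5.469) = 0.1650 kg/m³.
(x−vt)²/(4Dt) = (3.3)²/(4 × 0.014 × 170) = 1.144; exp(−1.144) = 0.3185.
C = 0.1650 × 0.3185 = 0.0526 kg/m³.

0.0526 kg/m³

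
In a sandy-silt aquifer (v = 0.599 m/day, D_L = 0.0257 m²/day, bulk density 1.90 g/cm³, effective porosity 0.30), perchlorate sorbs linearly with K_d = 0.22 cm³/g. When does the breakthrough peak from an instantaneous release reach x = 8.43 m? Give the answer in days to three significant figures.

Retardation factor R = 1 + ρ_b·K_d/n = 1 + 1.90 × 0.22/0.30 = 2.393.
Sorption retards both mechanisms: v_R = v/R = 0.2503 m/day, D_R = D/R = 0.01074 m²/day.
Peak time from v_R²t² + 2D_R t − x² = 0: t = (√(D_R² + v_R²x²) − D_R)/v_R².
√(D_R² + v_R²x²) = √(0.01074² + 0.2503² × 8.43²) = 2.110; v_R² = 0.06265.
t = (2.110 − 0.01074)/0.06265 = 33.5 days.

33.5 days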